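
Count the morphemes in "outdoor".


Word: "outdoor"
Morphemes: out- | door
Each morpheme carries meaning
= 2 morphemes


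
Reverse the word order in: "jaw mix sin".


Original: "jaw mix sin"
Words (1..n): jaw | mix | sin
Reversed (n..1): sin | mix | jaw
Result = "sin mix jaw"


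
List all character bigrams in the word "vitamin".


Word: "vitamin" (length 7)
Number of bigrams = 7 - 2 + 1 = 6
  Position 0: "vi"
  Position 1: "it"
  Position 2: "ta"
  Position 3: "am"
  Position 4: "mi"
  Position 5: "in"
Bigrams = "vi", "it", "ta", "am", "mi", "in"


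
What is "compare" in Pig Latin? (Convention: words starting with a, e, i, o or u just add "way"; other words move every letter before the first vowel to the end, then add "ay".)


Word: "compare"
Starts with consonant(s) → move to end, add 'ay'
Consonant cluster: "c"
Pig Latin = "omparecay"


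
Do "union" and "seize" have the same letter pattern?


Pattern of "union": [0, 1, 2, 3, 1]
Pattern of "seize": [0, 1, 2, 3, 1]
Patterns match
Same pattern = Yes


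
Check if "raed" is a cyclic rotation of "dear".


Word: "dear", Candidate: "raed"
Method: check if candidate is substring of word+word
"deardear" contains "raed"? No
Is rotation = No


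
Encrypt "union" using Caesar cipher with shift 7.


Word: "union"
Shift: 7
Each letter → (letter + shift) mod 26:
  'u' (20) + 7 = 1 → 'b'
  'n' (13) + 7 = 20 → 'u'
  'i' (8) + 7 = 15 → 'p'
  'o' (14) + 7 = 21 → 'v'
  'n' (13) + 7 = 20 → 'u'
Result = "bupvu"


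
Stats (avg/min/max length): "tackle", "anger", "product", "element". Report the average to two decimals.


Lengths: "tackle"=6, "anger"=5, "product"=7, "element"=7
Sum = 25, Count = 4
Average = 25/4 = 6.25
= avg=6.25, min=5, max=7


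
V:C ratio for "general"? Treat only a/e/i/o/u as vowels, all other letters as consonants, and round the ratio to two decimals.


Word: "general"
Vowels (a,e,i,o,u): 3
Consonants: 4
Ratio = 3/4
= 0.75


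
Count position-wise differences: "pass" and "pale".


Comparing character by character (same length = 4):
  Pos 0: 'p' vs 'p' =
  Pos 1: 'a' vs 'a' =
  Pos 2: 's' vs 'l' !=
  Pos 3: 's' vs 'e' !=
Hamming distance = 2


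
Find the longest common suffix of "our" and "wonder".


Word 1: "our"
Word 2: "wonder"
Comparing from end:
  Pos -1: 'r' == 'r'
  Pos -2: 'u' != 'e' (stop)
LCS = "r" (length 1)


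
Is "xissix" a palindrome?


Word: "xissix"
Reversed: "xissix"
Forward == Backward? xissix == xissix
Palindrome = Yes


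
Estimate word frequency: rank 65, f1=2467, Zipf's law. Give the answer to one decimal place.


Zipf's law: f(r) = f(1) / r
f(1) = 2467
f(65) = 2467 / 65
= 38.0 occurrences


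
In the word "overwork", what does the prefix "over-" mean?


Prefix: over-
As in: overwork -> over- + work
Meaning = excessive


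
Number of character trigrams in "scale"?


Word: "scale" (length 5)
Number of 3-grams = length - 3 + 1 = 5 - 3 + 1
= 3


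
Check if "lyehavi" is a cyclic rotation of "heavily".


Word: "heavily", Candidate: "lyehavi"
Method: check if candidate is substring of word+word
"heavilyheavily" contains "lyehavi"? No
Is rotation = No


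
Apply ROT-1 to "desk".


Word: "desk"
Shift: 1
Each letter → (letter + shift) mod 26:
  'd' (3) + 1 = 4 → 'e'
  'e' (4) + 1 = 5 → 'f'
  's' (18) + 1 = 19 → 't'
  'k' (10) + 1 = 11 → 'l'
Result = "eftl"


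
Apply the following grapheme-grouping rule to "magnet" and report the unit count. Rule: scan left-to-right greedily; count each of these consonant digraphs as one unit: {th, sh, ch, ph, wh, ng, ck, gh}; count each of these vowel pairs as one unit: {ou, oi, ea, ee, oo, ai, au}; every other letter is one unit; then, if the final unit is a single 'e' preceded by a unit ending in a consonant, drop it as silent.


Word: "magnet" (6 letters)
Left-to-right scan:
  (1) 'm' (letter)
  (2) 'a' (letter)
  (3) 'g' (letter)
  (4) 'n' (letter)
  (5) 'e' (letter)
  (6) 't' (letter)
Units from scan: 6
Sound units = 6 units


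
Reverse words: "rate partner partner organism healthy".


Original: "rate partner partner organism healthy"
Words (1..n): rate | partner | partner | organism | healthy
Reversed (n..1): healthy | organism | partner | partner | rate
Result = "healthy organism partner partner rate"


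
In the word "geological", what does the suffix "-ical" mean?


Suffix: -ical
As in: geological -> geology + -ical, with a spelling change
Meaning = relating to


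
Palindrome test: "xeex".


Word: "xeex"
Reversed: "xeex"
Forward == Backward? xeex == xeex
Palindrome = Yes


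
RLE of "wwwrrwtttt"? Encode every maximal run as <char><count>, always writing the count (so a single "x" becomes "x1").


String: "wwwrrwtttt"
Scanning for consecutive runs:
  'w' x 3
  'r' x 2
  'w' x 1
  't' x 4
RLE = "w3r2w1t4"


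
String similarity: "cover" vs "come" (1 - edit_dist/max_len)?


Word 1: "cover" (length 5)
Word 2: "come" (length 4)
One optimal edit sequence:
  1. keep 'c'
  2. keep 'o'
  3. substitute 'v' -> 'm'  (+1)
  4. keep 'e'
  5. delete 'r'  (+1)
Edit distance = 2
Max length = max(5, 4) = 5
Similarity = 1 - 2/5
= 0.6000


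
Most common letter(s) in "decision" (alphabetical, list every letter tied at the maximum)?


Word: "decision"
Letter counts:
  'c': 1
  'd': 1
  'e': 1
  'i': 2
  'n': 1
  'o': 1
  's': 1
Maximum count = 2
Most frequent = 'i' (2 times each)


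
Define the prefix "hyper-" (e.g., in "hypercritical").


Prefix: hyper-
Example: hypercritical (hyper- + critical)
Meaning = over / excessive


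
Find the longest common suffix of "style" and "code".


Word 1: "style"
Word 2: "code"
Comparing from end:
  Pos -1: 'e' == 'e'
  Pos -2: 'l' != 'd' (stop)
LCS = "e" (length 1)


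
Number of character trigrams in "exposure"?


Word: "exposure" (length 8)
Number of 3-grams = length - 3 + 1 = 8 - 3 + 1
= 6


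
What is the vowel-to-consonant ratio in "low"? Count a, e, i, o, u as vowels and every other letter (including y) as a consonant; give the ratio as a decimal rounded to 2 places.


Word: "low"
Vowels (a,e,i,o,u): 1
Consonants: 2
Ratio = 1/2
= 0.50


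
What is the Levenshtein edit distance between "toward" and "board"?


Word 1: "toward" (length 6)
Word 2: "board" (length 5)
One optimal edit sequence (insert/delete/substitute each cost 1):
  1. substitute 't' -> 'b'  (+1)
  2. keep 'o'
  3. delete 'w'  (+1)
  4. keep 'a'
  5. keep 'r'
  6. keep 'd'
Total edit operations: 2
Edit distance = 2


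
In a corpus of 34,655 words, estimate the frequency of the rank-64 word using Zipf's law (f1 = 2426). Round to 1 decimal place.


Zipf's law: f(r) = f(1) / r
f(1) = 2426
f(64) = 2426 / 64
= 37.9 occurrences


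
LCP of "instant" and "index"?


Word 1: "instant"
Word 2: "index"
Comparing from start:
  Pos 0: 'i' == 'i'
  Pos 1: 'n' == 'n'
  Pos 2: 's' != 'd' (stop)
LCP = "in" (length 2)


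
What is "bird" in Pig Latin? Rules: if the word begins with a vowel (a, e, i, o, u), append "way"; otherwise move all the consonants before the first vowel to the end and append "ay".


Word: "bird"
Starts with consonant(s) → move to end, add 'ay'
Consonant cluster: "b"
Pig Latin = "irdbay"


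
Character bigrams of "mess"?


Word: "mess" (length 4)
Number of bigrams = 4 - 2 + 1 = 3
  Position 0: "me"
  Position 1: "es"
  Position 2: "ss"
Bigrams = "me", "es", "ss"


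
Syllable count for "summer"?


Word: "summer"
Syllable breakdown: sum-mer
Counting: 2 parts
= 2 syllables


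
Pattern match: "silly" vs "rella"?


Pattern of "silly": [0, 1, 2, 2, 3]
Pattern of "rella": [0, 1, 2, 2, 3]
Patterns match
Same pattern = Yes


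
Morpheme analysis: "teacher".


Word: "teacher"
Morphemes: teach / -er
Each morpheme carries meaning
= 2 morphemes


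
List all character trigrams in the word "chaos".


Word: "chaos" (length 5)
Number of trigrams = 5 - 3 + 1 = 3
  Position 0: "cha"
  Position 1: "hao"
  Position 2: "aos"
Trigrams = "cha", "hao", "aos"


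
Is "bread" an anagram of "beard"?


Word 1: "beard" → sorted: abder
Word 2: "bread" → sorted: abder
Same letters? abder == abder
Anagram = Yes


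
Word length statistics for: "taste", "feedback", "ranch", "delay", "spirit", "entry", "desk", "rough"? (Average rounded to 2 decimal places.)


Lengths: "taste"=5, "feedback"=8, "ranch"=5, "delay"=5, "spirit"=6, "entry"=5, "desk"=4, "rough"=5
Sum = 43, Count = 8
Average = 43/8 = 5.38
= avg=5.38, min=4, max=8


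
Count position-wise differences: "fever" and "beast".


Comparing character by character (same length = 5):
  Pos 0: 'f' vs 'b' !=
  Pos 1: 'e' vs 'e' =
  Pos 2: 'v' vs 'a' !=
  Pos 3: 'e' vs 's' !=
  Pos 4: 'r' vs 't' !=
Hamming distance = 4


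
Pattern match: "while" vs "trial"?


Pattern of "while": [0, 1, 2, 3, 4]
Pattern of "trial": [0, 1, 2, 3, 4]
Patterns match
Same pattern = Yes


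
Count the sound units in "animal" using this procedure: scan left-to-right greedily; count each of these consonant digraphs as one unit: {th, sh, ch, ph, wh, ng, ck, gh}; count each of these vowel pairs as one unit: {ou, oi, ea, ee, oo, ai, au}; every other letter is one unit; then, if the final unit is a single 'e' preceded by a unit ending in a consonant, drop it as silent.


Word: "animal" (6 letters)
Left-to-right scan:
  [1] 'a' (letter)
  [2] 'n' (letter)
  [3] 'i' (letter)
  [4] 'm' (letter)
  [5] 'a' (letter)
  [6] 'l' (letter)
Units from scan: 6
Sound units = 6 units


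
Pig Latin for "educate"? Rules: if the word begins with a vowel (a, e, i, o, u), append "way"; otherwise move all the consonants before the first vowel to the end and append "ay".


Word: "educate"
Starts with vowel → add 'way'
Pig Latin = "educateway"


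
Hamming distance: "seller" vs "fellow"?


Comparing character by character (same length = 6):
  Pos 0: 's' vs 'f' !=
  Pos 1: 'e' vs 'e' =
  Pos 2: 'l' vs 'l' =
  Pos 3: 'l' vs 'l' =
  Pos 4: 'e' vs 'o' !=
  Pos 5: 'r' vs 'w' !=
Hamming distance = 3


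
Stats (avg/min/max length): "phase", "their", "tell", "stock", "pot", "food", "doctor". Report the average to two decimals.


Lengths: "phase"=5, "their"=5, "tell"=4, "stock"=5, "pot"=3, "food"=4, "doctor"=6
Sum = 32, Count = 7
Average = 32/7 = 4.57
= avg=4.57, min=3, max=6


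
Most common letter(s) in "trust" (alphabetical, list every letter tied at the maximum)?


Word: "trust"
Letter counts:
  'r': 1
  's': 1
  't': 2
  'u': 1
Maximum count = 2
Most frequent = 't' (2 times each)


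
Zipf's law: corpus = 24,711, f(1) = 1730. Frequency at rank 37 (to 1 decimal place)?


Zipf's law: f(r) = f(1) / r
f(1) = 1730
f(37) = 1730 / 37
= 46.8 occurrences


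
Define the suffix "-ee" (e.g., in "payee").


Suffix: -ee
Example: payee = pay + -ee
Meaning = one who receives


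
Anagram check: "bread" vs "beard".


Word 1: "bread" → sorted: abder
Word 2: "beard" → sorted: abder
Same letters? abder == abder
Anagram = Yes


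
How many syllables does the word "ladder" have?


Word: "ladder"
Syllable breakdown: lad | der
Counting: 2 parts
= 2 syllables


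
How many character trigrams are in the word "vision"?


Word: "vision" (length 6)
Number of 3-grams = length - 3 + 1 = 6 - 3 + 1
= 4


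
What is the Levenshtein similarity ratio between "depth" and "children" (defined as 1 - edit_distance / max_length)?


Word 1: "depth" (length 5)
Word 2: "children" (length 8)
One optimal edit sequence:
  1. insert 'c'  (+1)
  2. insert 'h'  (+1)
  3. insert 'i'  (+1)
  4. substitute 'd' -> 'l'  (+1)
  5. substitute 'e' -> 'd'  (+1)
  6. substitute 'p' -> 'r'  (+1)
  7. substitute 't' -> 'e'  (+1)
  8. substitute 'h' -> 'n'  (+1)
Edit distance = 8
Max length = max(5, 8) = 8
Similarity = 1 - 8/8
= 0.0000


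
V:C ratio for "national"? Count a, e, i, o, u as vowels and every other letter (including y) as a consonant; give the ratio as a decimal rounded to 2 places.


Word: "national"
Vowels (a,e,i,o,u): 4
Consonants: 4
Ratio = 4/4
= 1.00


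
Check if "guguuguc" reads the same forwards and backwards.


Word: "guguuguc"
Reversed: "cuguugug"
Forward == Backward? guguuguc != cuguugug
Palindrome = No


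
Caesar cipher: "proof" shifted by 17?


Word: "proof"
Shift: 17
Each letter → (letter + shift) mod 26:
  'p' (15) + 17 = 6 → 'g'
  'r' (17) + 17 = 8 → 'i'
  'o' (14) + 17 = 5 → 'f'
  'o' (14) + 17 = 5 → 'f'
  'f' (5) + 17 = 22 → 'w'
Result = "giffw"


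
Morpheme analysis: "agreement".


Word: "agreement"
Morphemes: agree + -ment
Each morpheme carries meaning
= 2 morphemes


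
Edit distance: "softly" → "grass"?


Word 1: "softly" (length 6)
Word 2: "grass" (length 5)
One optimal edit sequence (insert/delete/substitute each cost 1):
  1. delete 's'  (+1)
  2. substitute 'o' -> 'g'  (+1)
  3. substitute 'f' -> 'r'  (+1)
  4. substitute 't' -> 'a'  (+1)
  5. substitute 'l' -> 's'  (+1)
  6. substitute 'y' -> 's'  (+1)
Total edit operations: 6
Edit distance = 6


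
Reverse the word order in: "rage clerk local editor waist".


Original: "rage clerk local editor waist"
Words (1..n): rage | clerk | local | editor | waist
Reversed (n..1): waist | editor | local | clerk | rage
Result = "waist editor local clerk rage"


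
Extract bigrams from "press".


Word: "press" (length 5)
Number of bigrams = 5 - 2 + 1 = 4
  Position 0: "pr"
  Position 1: "re"
  Position 2: "es"
  Position 3: "ss"
Bigrams = "pr", "re", "es", "ss"


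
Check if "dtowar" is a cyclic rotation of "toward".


Word: "toward", Candidate: "dtowar"
Method: check if candidate is substring of word+word
"towardtoward" contains "dtowar"? Yes
Is rotation = Yes


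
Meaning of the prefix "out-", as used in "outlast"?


Prefix: out-
Example: outlast = out- + last
Meaning = surpass


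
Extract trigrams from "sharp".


Word: "sharp" (length 5)
Number of trigrams = 5 - 3 + 1 = 3
  Position 0: "sha"
  Position 1: "har"
  Position 2: "arp"
Trigrams = "sha", "har", "arp"


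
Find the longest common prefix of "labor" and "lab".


Word 1: "labor"
Word 2: "lab"
Comparing from start:
  Pos 0: 'l' == 'l'
  Pos 1: 'a' == 'a'
  Pos 2: 'b' == 'b'
LCP = "lab" (length 3)


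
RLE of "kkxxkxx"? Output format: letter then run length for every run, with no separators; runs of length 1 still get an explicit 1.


String: "kkxxkxx"
Scanning for consecutive runs:
  'k' x 2
  'x' x 2
  'k' x 1
  'x' x 2
RLE = "k2x2k1x2"


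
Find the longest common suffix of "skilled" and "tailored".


Word 1: "skilled"
Word 2: "tailored"
Comparing from end:
  Pos -1: 'd' == 'd'
  Pos -2: 'e' == 'e'
  Pos -3: 'l' != 'r' (stop)
LCS = "ed" (length 2)


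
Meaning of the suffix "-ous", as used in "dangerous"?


Suffix: -ous
Example: dangerous = danger + -ous
Meaning = having quality of


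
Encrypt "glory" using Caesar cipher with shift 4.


Word: "glory"
Shift: 4
Each letter → (letter + shift) mod 26:
  'g' (6) + 4 = 10 → 'k'
  'l' (11) + 4 = 15 → 'p'
  'o' (14) + 4 = 18 → 's'
  'r' (17) + 4 = 21 → 'v'
  'y' (24) + 4 = 2 → 'c'
Result = "kpsvc"


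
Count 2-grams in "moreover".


Word: "moreover" (length 8)
Number of 2-grams = length - 2 + 1 = 8 - 2 + 1
= 7


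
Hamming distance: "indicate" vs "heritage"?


Comparing character by character (same length = 8):
  Pos 0: 'i' vs 'h' !=
  Pos 1: 'n' vs 'e' !=
  Pos 2: 'd' vs 'r' !=
  Pos 3: 'i' vs 'i' =
  Pos 4: 'c' vs 't' !=
  Pos 5: 'a' vs 'a' =
  Pos 6: 't' vs 'g' !=
  Pos 7: 'e' vs 'e' =
Hamming distance = 5


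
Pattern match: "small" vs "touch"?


Pattern of "small": [0, 1, 2, 3, 3]
Pattern of "touch": [0, 1, 2, 3, 4]
Patterns do not match
Same pattern = No


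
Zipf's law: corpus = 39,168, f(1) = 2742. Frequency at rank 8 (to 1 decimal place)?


Zipf's law: f(r) = f(1) / r
f(1) = 2742
f(8) = 2742 / 8
= 342.8 occurrences


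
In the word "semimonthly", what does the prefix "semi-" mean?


Prefix: semi-
Example: semimonthly = semi- + monthly
Meaning = half


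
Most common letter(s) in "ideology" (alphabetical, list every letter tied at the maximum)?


Word: "ideology"
Letter counts:
  'd': 1
  'e': 1
  'g': 1
  'i': 1
  'l': 1
  'o': 2
  'y': 1
Maximum count = 2
Most frequent = 'o' (2 times each)


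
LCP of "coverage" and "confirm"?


Word 1: "coverage"
Word 2: "confirm"
Comparing from start:
  Pos 0: 'c' == 'c'
  Pos 1: 'o' == 'o'
  Pos 2: 'v' != 'n' (stop)
LCP = "co" (length 2)


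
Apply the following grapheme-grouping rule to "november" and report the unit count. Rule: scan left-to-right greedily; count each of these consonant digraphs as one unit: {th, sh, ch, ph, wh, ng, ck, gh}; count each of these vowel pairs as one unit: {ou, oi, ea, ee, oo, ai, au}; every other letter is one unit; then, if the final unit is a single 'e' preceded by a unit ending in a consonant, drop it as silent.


Word: "november" (8 letters)
Left-to-right scan:
  (1) 'n' (letter)
  (2) 'o' (letter)
  (3) 'v' (letter)
  (4) 'e' (letter)
  (5) 'm' (letter)
  (6) 'b' (letter)
  (7) 'e' (letter)
  (8) 'r' (letter)
Units from scan: 8
Sound units = 8 units


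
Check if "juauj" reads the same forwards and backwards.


Word: "juauj"
Reversed: "juauj"
Forward == Backward? juauj == juauj
Palindrome = Yes


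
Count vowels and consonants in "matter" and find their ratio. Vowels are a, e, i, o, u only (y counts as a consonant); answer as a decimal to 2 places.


Word: "matter"
Vowels (a,e,i,o,u): 2
Consonants: 4
Ratio = 2/4
= 0.50


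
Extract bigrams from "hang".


Word: "hang" (length 4)
Number of bigrams = 4 - 2 + 1 = 3
  Position 0: "ha"
  Position 1: "an"
  Position 2: "ng"
Bigrams = "ha", "an", "ng"


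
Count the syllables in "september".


Word: "september"
Syllable breakdown: sep-tem-ber
Counting: 3 parts
= 3 syllables


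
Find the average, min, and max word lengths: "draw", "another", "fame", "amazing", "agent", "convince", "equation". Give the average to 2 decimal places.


Lengths: "draw"=4, "another"=7, "fame"=4, "amazing"=7, "agent"=5, "convince"=8, "equation"=8
Sum = 43, Count = 7
Average = 43/7 = 6.14
= avg=6.14, min=4, max=8


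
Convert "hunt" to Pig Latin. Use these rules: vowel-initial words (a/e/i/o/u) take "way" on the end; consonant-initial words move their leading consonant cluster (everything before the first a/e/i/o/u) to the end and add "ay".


Word: "hunt"
Starts with consonant(s) → move to end, add 'ay'
Consonant cluster: "h"
Pig Latin = "unthay"


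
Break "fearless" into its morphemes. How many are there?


Word: "fearless"
Morphemes: fear / -less
Each morpheme carries meaning
= 2 morphemes


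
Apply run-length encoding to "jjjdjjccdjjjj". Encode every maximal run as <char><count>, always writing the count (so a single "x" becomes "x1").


String: "jjjdjjccdjjjj"
Scanning for consecutive runs:
  'j' x 3
  'd' x 1
  'j' x 2
  'c' x 2
  'd' x 1
  'j' x 4
RLE = "j3d1j2c2d1j4"


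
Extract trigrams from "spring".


Word: "spring" (length 6)
Number of trigrams = 6 - 3 + 1 = 4
  Position 0: "spr"
  Position 1: "pri"
  Position 2: "rin"
  Position 3: "ing"
Trigrams = "spr", "pri", "rin", "ing"


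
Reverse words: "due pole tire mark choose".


Original: "due pole tire mark choose"
Words (1..n): due | pole | tire | mark | choose
Reversed (n..1): choose | mark | tire | pole | due
Result = "choose mark tire pole due"


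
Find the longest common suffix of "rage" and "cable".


Word 1: "rage"
Word 2: "cable"
Comparing from end:
  Pos -1: 'e' == 'e'
  Pos -2: 'g' != 'l' (stop)
LCS = "e" (length 1)


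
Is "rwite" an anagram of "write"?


Word 1: "write" → sorted: eirtw
Word 2: "rwite" → sorted: eirtw
Same letters? eirtw == eirtw
Anagram = Yes


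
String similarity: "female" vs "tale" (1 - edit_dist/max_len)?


Word 1: "female" (length 6)
Word 2: "tale" (length 4)
One optimal edit sequence:
  1. delete 'f'  (+1)
  2. delete 'e'  (+1)
  3. substitute 'm' -> 't'  (+1)
  4. keep 'a'
  5. keep 'l'
  6. keep 'e'
Edit distance = 3
Max length = max(6, 4) = 6
Similarity = 1 - 3/6
= 0.5000


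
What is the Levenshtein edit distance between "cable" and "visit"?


Word 1: "cable" (length 5)
Word 2: "visit" (length 5)
One optimal edit sequence (insert/delete/substitute each cost 1):
  1. substitute 'c' -> 'v'  (+1)
  2. substitute 'a' -> 'i'  (+1)
  3. substitute 'b' -> 's'  (+1)
  4. substitute 'l' -> 'i'  (+1)
  5. substitute 'e' -> 't'  (+1)
Total edit operations: 5
Edit distance = 5


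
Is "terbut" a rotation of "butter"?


Word: "butter", Candidate: "terbut"
Method: check if candidate is substring of word+word
"butterbutter" contains "terbut"? Yes
Is rotation = Yes


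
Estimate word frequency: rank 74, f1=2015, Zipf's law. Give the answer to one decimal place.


Zipf's law: f(r) = f(1) / r
f(1) = 2015
f(74) = 2015 / 74
= 27.2 occurrences


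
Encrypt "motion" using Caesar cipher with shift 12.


Word: "motion"
Shift: 12
Each letter → (letter + shift) mod 26:
  'm' (12) + 12 = 24 → 'y'
  'o' (14) + 12 = 0 → 'a'
  't' (19) + 12 = 5 → 'f'
  'i' (8) + 12 = 20 → 'u'
  'o' (14) + 12 = 0 → 'a'
  'n' (13) + 12 = 25 → 'z'
Result = "yafuaz"


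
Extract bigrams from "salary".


Word: "salary" (length 6)
Number of bigrams = 6 - 2 + 1 = 5
  Position 0: "sa"
  Position 1: "al"
  Position 2: "la"
  Position 3: "ar"
  Position 4: "ry"
Bigrams = "sa", "al", "la", "ar", "ry"


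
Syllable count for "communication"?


Word: "communication"
Syllable breakdown: com-mu-ni-ca-tion
Counting: 5 parts
= 5 syllables


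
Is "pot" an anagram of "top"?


Word 1: "top" → sorted: opt
Word 2: "pot" → sorted: opt
Same letters? opt == opt
Anagram = Yes


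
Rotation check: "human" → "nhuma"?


Word: "human", Candidate: "nhuma"
Method: check if candidate is substring of word+word
"humanhuman" contains "nhuma"? Yes
Is rotation = Yes


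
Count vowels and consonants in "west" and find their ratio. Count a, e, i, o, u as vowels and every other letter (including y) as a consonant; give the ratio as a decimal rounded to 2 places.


Word: "west"
Vowels (a,e,i,o,u): 1
Consonants: 3
Ratio = 1/3
= 0.33


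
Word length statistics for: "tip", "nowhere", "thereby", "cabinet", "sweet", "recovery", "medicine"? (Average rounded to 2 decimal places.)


Lengths: "tip"=3, "nowhere"=7, "thereby"=7, "cabinet"=7, "sweet"=5, "recovery"=8, "medicine"=8
Sum = 45, Count = 7
Average = 45/7 = 6.43
= avg=6.43, min=3, max=8


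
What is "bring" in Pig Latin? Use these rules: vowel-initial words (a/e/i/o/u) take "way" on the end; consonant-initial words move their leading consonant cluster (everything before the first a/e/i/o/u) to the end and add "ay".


Word: "bring"
Starts with consonant(s) → move to end, add 'ay'
Consonant cluster: "br"
Pig Latin = "ingbray"


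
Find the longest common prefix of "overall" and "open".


Word 1: "overall"
Word 2: "open"
Comparing from start:
  Pos 0: 'o' == 'o'
  Pos 1: 'v' != 'p' (stop)
LCP = "o" (length 1)


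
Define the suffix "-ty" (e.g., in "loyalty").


Suffix: -ty
Example: loyalty = loyal + -ty
Meaning = quality of


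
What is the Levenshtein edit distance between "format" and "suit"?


Word 1: "format" (length 6)
Word 2: "suit" (length 4)
One optimal edit sequence (insert/delete/substitute each cost 1):
  1. delete 'f'  (+1)
  2. delete 'o'  (+1)
  3. substitute 'r' -> 's'  (+1)
  4. substitute 'm' -> 'u'  (+1)
  5. substitute 'a' -> 'i'  (+1)
  6. keep 't'
Total edit operations: 5
Edit distance = 5


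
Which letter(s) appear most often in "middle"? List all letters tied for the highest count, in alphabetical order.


Word: "middle"
Letter counts:
  'd': 2
  'e': 1
  'i': 1
  'l': 1
  'm': 1
Maximum count = 2
Most frequent = 'd' (2 times each)


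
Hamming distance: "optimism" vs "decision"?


Comparing character by character (same length = 8):
  Pos 0: 'o' vs 'd' !=
  Pos 1: 'p' vs 'e' !=
  Pos 2: 't' vs 'c' !=
  Pos 3: 'i' vs 'i' =
  Pos 4: 'm' vs 's' !=
  Pos 5: 'i' vs 'i' =
  Pos 6: 's' vs 'o' !=
  Pos 7: 'm' vs 'n' !=
Hamming distance = 6


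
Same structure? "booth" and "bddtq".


Pattern of "booth": [0, 1, 1, 2, 3]
Pattern of "bddtq": [0, 1, 1, 2, 3]
Patterns match
Same pattern = Yes


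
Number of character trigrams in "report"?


Word: "report" (length 6)
Number of 3-grams = length - 3 + 1 = 6 - 3 + 1
= 4


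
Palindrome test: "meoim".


Word: "meoim"
Reversed: "mioem"
Forward == Backward? meoim != mioem
Palindrome = No


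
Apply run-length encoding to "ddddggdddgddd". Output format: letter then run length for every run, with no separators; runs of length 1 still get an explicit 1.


String: "ddddggdddgddd"
Scanning for consecutive runs:
  'd' x 4
  'g' x 2
  'd' x 3
  'g' x 1
  'd' x 3
RLE = "d4g2d3g1d3"


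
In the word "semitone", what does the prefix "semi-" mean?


Prefix: semi-
Example: semitone = semi- + tone
Meaning = half


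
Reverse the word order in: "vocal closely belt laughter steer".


Original: "vocal closely belt laughter steer"
Words (1..n): vocal | closely | belt | laughter | steer
Reversed (n..1): steer | laughter | belt | closely | vocal
Result = "steer laughter belt closely vocal"


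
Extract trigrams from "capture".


Word: "capture" (length 7)
Number of trigrams = 7 - 3 + 1 = 5
  Position 0: "cap"
  Position 1: "apt"
  Position 2: "ptu"
  Position 3: "tur"
  Position 4: "ure"
Trigrams = "cap", "apt", "ptu", "tur", "ure"


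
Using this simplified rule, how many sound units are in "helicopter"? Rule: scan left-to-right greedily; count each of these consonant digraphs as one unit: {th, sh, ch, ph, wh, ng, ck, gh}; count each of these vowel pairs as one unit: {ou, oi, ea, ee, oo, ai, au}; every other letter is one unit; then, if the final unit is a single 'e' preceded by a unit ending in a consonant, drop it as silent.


Word: "helicopter" (10 letters)
Left-to-right scan:
  [1] 'h' (letter)
  [2] 'e' (letter)
  [3] 'l' (letter)
  [4] 'i' (letter)
  [5] 'c' (letter)
  [6] 'o' (letter)
  [7] 'p' (letter)
  [8] 't' (letter)
  [9] 'e' (letter)
  [10] 'r' (letter)
Units from scan: 10
Sound units = 10 units


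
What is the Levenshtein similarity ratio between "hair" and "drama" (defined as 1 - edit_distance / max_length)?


Word 1: "hair" (length 4)
Word 2: "drama" (length 5)
One optimal edit sequence:
  1. insert 'd'  (+1)
  2. substitute 'h' -> 'r'  (+1)
  3. keep 'a'
  4. substitute 'i' -> 'm'  (+1)
  5. substitute 'r' -> 'a'  (+1)
Edit distance = 4
Max length = max(4, 5) = 5
Similarity = 1 - 4/5
= 0.2000


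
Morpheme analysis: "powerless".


Word: "powerless"
Morphemes: power | -less
Each morpheme carries meaning
= 2 morphemes


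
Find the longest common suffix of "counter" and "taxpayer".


Word 1: "counter"
Word 2: "taxpayer"
Comparing from end:
  Pos -1: 'r' == 'r'
  Pos -2: 'e' == 'e'
  Pos -3: 't' != 'y' (stop)
LCS = "er" (length 2)


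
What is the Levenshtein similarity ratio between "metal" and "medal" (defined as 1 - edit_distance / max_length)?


Word 1: "metal" (length 5)
Word 2: "medal" (length 5)
One optimal edit sequence:
  1. keep 'm'
  2. keep 'e'
  3. substitute 't' -> 'd'  (+1)
  4. keep 'a'
  5. keep 'l'
Edit distance = 1
Max length = max(5, 5) = 5
Similarity = 1 - 1/5
= 0.8000


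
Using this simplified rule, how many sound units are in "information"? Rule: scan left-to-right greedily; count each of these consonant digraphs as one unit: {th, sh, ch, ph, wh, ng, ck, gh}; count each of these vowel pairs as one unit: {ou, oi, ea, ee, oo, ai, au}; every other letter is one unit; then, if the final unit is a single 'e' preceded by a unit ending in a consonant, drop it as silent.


Word: "information" (11 letters)
Left-to-right scan:
  (1) 'i' (letter)
  (2) 'n' (letter)
  (3) 'f' (letter)
  (4) 'o' (letter)
  (5) 'r' (letter)
  (6) 'm' (letter)
  (7) 'a' (letter)
  (8) 't' (letter)
  (9) 'i' (letter)
  (10) 'o' (letter)
  (11) 'n' (letter)
Units from scan: 11
Sound units = 11 units


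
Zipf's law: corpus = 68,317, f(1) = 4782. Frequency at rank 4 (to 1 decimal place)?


Zipf's law: f(r) = f(1) / r
f(1) = 4782
f(4) = 4782 / 4
= 1195.5 occurrences


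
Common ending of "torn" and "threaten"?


Word 1: "torn"
Word 2: "threaten"
Comparing from end:
  Pos -1: 'n' == 'n'
  Pos -2: 'r' != 'e' (stop)
LCS = "n" (length 1)


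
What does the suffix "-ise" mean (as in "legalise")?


Suffix: -ise
Example: legalise = legal + -ise
Meaning = to make


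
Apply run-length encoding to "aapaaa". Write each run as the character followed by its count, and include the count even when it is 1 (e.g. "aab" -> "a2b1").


String: "aapaaa"
Scanning for consecutive runs:
  'a' x 2
  'p' x 1
  'a' x 3
RLE = "a2p1a3"


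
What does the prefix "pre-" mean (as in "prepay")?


Prefix: pre-
Example: prepay (pre- + pay)
Meaning = before


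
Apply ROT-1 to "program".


Word: "program"
Shift: 1
Each letter → (letter + shift) mod 26:
  'p' (15) + 1 = 16 → 'q'
  'r' (17) + 1 = 18 → 's'
  'o' (14) + 1 = 15 → 'p'
  'g' (6) + 1 = 7 → 'h'
  'r' (17) + 1 = 18 → 's'
  'a' (0) + 1 = 1 → 'b'
  'm' (12) + 1 = 13 → 'n'
Result = "qsphsbn"


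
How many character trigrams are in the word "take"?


Word: "take" (length 4)
Number of 3-grams = length - 3 + 1 = 4 - 3 + 1
= 2


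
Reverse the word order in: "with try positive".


Original: "with try positive"
Words (1..n): with | try | positive
Reversed (n..1): positive | try | with
Result = "positive try with"


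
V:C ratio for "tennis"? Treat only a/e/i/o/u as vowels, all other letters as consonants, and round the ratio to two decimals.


Word: "tennis"
Vowels (a,e,i,o,u): 2
Consonants: 4
Ratio = 2/4
= 0.50


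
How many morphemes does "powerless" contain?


Word: "powerless"
Morphemes: power + -less
Each morpheme carries meaning
= 2 morphemes


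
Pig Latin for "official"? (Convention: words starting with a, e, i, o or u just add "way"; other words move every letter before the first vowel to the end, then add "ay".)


Word: "official"
Starts with vowel → add 'way'
Pig Latin = "officialway"


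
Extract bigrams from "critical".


Word: "critical" (length 8)
Number of bigrams = 8 - 2 + 1 = 7
  Position 0: "cr"
  Position 1: "ri"
  Position 2: "it"
  Position 3: "ti"
  Position 4: "ic"
  Position 5: "ca"
  Position 6: "al"
Bigrams = "cr", "ri", "it", "ti", "ic", "ca", "al"


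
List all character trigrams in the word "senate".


Word: "senate" (length 6)
Number of trigrams = 6 - 3 + 1 = 4
  Position 0: "sen"
  Position 1: "ena"
  Position 2: "nat"
  Position 3: "ate"
Trigrams = "sen", "ena", "nat", "ate"


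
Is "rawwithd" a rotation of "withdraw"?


Word: "withdraw", Candidate: "rawwithd"
Method: check if candidate is substring of word+word
"withdrawwithdraw" contains "rawwithd"? Yes
Is rotation = Yes


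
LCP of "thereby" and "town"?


Word 1: "thereby"
Word 2: "town"
Comparing from start:
  Pos 0: 't' == 't'
  Pos 1: 'h' != 'o' (stop)
LCP = "t" (length 1)


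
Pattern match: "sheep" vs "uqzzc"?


Pattern of "sheep": [0, 1, 2, 2, 3]
Pattern of "uqzzc": [0, 1, 2, 2, 3]
Patterns match
Same pattern = Yes


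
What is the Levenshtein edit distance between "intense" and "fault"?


Word 1: "intense" (length 7)
Word 2: "fault" (length 5)
One optimal edit sequence (insert/delete/substitute each cost 1):
  1. delete 'i'  (+1)
  2. delete 'n'  (+1)
  3. substitute 't' -> 'f'  (+1)
  4. substitute 'e' -> 'a'  (+1)
  5. substitute 'n' -> 'u'  (+1)
  6. substitute 's' -> 'l'  (+1)
  7. substitute 'e' -> 't'  (+1)
Total edit operations: 7
Edit distance = 7


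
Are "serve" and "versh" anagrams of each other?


Word 1: "serve" → sorted: eersv
Word 2: "versh" → sorted: ehrsv
Same letters? eersv != ehrsv
Anagram = No


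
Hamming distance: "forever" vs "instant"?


Comparing character by character (same length = 7):
  Pos 0: 'f' vs 'i' !=
  Pos 1: 'o' vs 'n' !=
  Pos 2: 'r' vs 's' !=
  Pos 3: 'e' vs 't' !=
  Pos 4: 'v' vs 'a' !=
  Pos 5: 'e' vs 'n' !=
  Pos 6: 'r' vs 't' !=
Hamming distance = 7


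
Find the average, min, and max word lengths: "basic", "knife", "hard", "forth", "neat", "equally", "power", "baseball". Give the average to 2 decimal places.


Lengths: "basic"=5, "knife"=5, "hard"=4, "forth"=5, "neat"=4, "equally"=7, "power"=5, "baseball"=8
Sum = 43, Count = 8
Average = 43/8 = 5.38
= avg=5.38, min=4, max=8


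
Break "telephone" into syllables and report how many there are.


Word: "telephone"
Syllable breakdown: tel · e · phone
Counting: 3 parts
= 3 syllables


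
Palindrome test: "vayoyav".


Word: "vayoyav"
Reversed: "vayoyav"
Forward == Backward? vayoyav == vayoyav
Palindrome = Yes


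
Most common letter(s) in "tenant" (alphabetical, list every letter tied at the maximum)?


Word: "tenant"
Letter counts:
  'a': 1
  'e': 1
  'n': 2
  't': 2
Maximum count = 2
Most frequent = 'n', 't' (2 times each)


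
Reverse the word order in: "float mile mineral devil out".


Original: "float mile mineral devil out"
Words (1..n): float | mile | mineral | devil | out
Reversed (n..1): out | devil | mineral | mile | float
Result = "out devil mineral mile float"


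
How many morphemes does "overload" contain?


Word: "overload"
Morphemes: over- / load
Each morpheme carries meaning
= 2 morphemes


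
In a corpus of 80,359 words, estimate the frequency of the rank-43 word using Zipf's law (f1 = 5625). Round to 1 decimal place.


Zipf's law: f(r) = f(1) / r
f(1) = 5625
f(43) = 5625 / 43
= 130.8 occurrences


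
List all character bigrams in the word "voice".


Word: "voice" (length 5)
Number of bigrams = 5 - 2 + 1 = 4
  Position 0: "vo"
  Position 1: "oi"
  Position 2: "ic"
  Position 3: "ce"
Bigrams = "vo", "oi", "ic", "ce"


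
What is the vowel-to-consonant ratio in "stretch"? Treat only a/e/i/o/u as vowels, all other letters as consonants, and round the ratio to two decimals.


Word: "stretch"
Vowels (a,e,i,o,u): 1
Consonants: 6
Ratio = 1/6
= 0.17


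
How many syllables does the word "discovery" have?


Word: "discovery"
Syllable breakdown: dis · cov · er · y
Counting: 4 parts
= 4 syllables


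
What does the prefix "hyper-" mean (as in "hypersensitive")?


Prefix: hyper-
Example: hypersensitive = hyper- + sensitive
Meaning = over / excessive


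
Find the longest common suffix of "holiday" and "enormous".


Word 1: "holiday"
Word 2: "enormous"
Comparing from end:
  Pos -1: 'y' != 's' (stop)
LCS = "" (length 0)


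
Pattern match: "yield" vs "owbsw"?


Pattern of "yield": [0, 1, 2, 3, 4]
Pattern of "owbsw": [0, 1, 2, 3, 1]
Patterns do not match
Same pattern = No


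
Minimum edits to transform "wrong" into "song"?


Word 1: "wrong" (length 5)
Word 2: "song" (length 4)
One optimal edit sequence (insert/delete/substitute each cost 1):
  1. delete 'w'  (+1)
  2. substitute 'r' -> 's'  (+1)
  3. keep 'o'
  4. keep 'n'
  5. keep 'g'
Total edit operations: 2
Edit distance = 2


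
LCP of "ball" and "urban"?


Word 1: "ball"
Word 2: "urban"
Comparing from start:
  Pos 0: 'b' != 'u' (stop)
LCP = "" (length 0)


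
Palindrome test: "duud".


Word: "duud"
Reversed: "duud"
Forward == Backward? duud == duud
Palindrome = Yes


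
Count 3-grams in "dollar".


Word: "dollar" (length 6)
Number of 3-grams = length - 3 + 1 = 6 - 3 + 1
= 4


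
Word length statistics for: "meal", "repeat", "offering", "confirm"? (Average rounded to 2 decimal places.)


Lengths: "meal"=4, "repeat"=6, "offering"=8, "confirm"=7
Sum = 25, Count = 4
Average = 25/4 = 6.25
= avg=6.25, min=4, max=8


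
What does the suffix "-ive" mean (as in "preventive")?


Suffix: -ive
Example: preventive = prevent + -ive
Meaning = tending to


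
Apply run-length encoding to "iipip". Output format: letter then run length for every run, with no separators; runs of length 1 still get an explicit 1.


String: "iipip"
Scanning for consecutive runs:
  'i' x 2
  'p' x 1
  'i' x 1
  'p' x 1
RLE = "i2p1i1p1"


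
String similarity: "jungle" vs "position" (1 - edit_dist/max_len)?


Word 1: "jungle" (length 6)
Word 2: "position" (length 8)
One optimal edit sequence:
  1. insert 'p'  (+1)
  2. insert 'o'  (+1)
  3. substitute 'j' -> 's'  (+1)
  4. substitute 'u' -> 'i'  (+1)
  5. substitute 'n' -> 't'  (+1)
  6. substitute 'g' -> 'i'  (+1)
  7. substitute 'l' -> 'o'  (+1)
  8. substitute 'e' -> 'n'  (+1)
Edit distance = 8
Max length = max(6, 8) = 8
Similarity = 1 - 8/8
= 0.0000


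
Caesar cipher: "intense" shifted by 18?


Word: "intense"
Shift: 18
Each letter → (letter + shift) mod 26:
  'i' (8) + 18 = 0 → 'a'
  'n' (13) + 18 = 5 → 'f'
  't' (19) + 18 = 11 → 'l'
  'e' (4) + 18 = 22 → 'w'
  'n' (13) + 18 = 5 → 'f'
  's' (18) + 18 = 10 → 'k'
  'e' (4) + 18 = 22 → 'w'
Result = "aflwfkw"


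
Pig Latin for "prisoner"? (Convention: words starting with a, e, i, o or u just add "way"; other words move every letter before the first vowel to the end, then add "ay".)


Word: "prisoner"
Starts with consonant(s) → move to end, add 'ay'
Consonant cluster: "pr"
Pig Latin = "isonerpray"


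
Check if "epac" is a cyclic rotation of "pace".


Word: "pace", Candidate: "epac"
Method: check if candidate is substring of word+word
"pacepace" contains "epac"? Yes
Is rotation = Yes


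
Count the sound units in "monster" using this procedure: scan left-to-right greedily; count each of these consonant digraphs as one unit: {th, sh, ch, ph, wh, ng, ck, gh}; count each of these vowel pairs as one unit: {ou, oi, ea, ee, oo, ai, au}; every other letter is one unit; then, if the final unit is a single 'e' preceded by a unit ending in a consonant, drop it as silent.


Word: "monster" (7 letters)
Left-to-right scan:
  [1] 'm' (letter)
  [2] 'o' (letter)
  [3] 'n' (letter)
  [4] 's' (letter)
  [5] 't' (letter)
  [6] 'e' (letter)
  [7] 'r' (letter)
Units from scan: 7
Sound units = 7 units


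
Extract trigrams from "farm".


Word: "farm" (length 4)
Number of trigrams = 4 - 3 + 1 = 2
  Position 0: "far"
  Position 1: "arm"
Trigrams = "far", "arm"


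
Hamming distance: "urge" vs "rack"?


Comparing character by character (same length = 4):
  Pos 0: 'u' vs 'r' !=
  Pos 1: 'r' vs 'a' !=
  Pos 2: 'g' vs 'c' !=
  Pos 3: 'e' vs 'k' !=
Hamming distance = 4


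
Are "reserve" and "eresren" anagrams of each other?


Word 1: "reserve" → sorted: eeerrsv
Word 2: "eresren" → sorted: eeenrrs
Same letters? eeerrsv != eeenrrs
Anagram = No


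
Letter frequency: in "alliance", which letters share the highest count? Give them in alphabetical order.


Word: "alliance"
Letter counts:
  'a': 2
  'c': 1
  'e': 1
  'i': 1
  'l': 2
  'n': 1
Maximum count = 2
Most frequent = 'a', 'l' (2 times each)


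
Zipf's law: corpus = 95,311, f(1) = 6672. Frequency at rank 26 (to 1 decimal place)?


Zipf's law: f(r) = f(1) / r
f(1) = 6672
f(26) = 6672 / 26
= 256.6 occurrences


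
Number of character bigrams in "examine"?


Word: "examine" (length 7)
Number of 2-grams = length - 2 + 1 = 7 - 2 + 1
= 6


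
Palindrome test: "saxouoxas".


Word: "saxouoxas"
Reversed: "saxouoxas"
Forward == Backward? saxouoxas == saxouoxas
Palindrome = Yes


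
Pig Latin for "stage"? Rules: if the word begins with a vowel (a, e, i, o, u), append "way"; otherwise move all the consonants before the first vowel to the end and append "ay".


Word: "stage"
Starts with consonant(s) → move to end, add 'ay'
Consonant cluster: "st"
Pig Latin = "agestay"


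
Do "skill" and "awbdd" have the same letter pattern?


Pattern of "skill": [0, 1, 2, 3, 3]
Pattern of "awbdd": [0, 1, 2, 3, 3]
Patterns match
Same pattern = Yes
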